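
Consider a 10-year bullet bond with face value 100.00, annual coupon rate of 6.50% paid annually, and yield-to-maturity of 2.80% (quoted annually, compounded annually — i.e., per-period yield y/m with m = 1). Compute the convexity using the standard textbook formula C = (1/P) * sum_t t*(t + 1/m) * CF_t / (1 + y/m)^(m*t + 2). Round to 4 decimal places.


Coupon per period c = face * coupon_rate / m = 6.500000
Periods per year m = 1; per-period yield y/m = 0.028000
Number of cashflows N = 10
Cashflows (t years, CF_t, discount factor 1/(1+y/m)^(m*t), PV):
  t = 1.0000: CF_t = 6.500000, DF = 0.972763, PV = 6.322957
  t = 2.0000: CF_t = 6.500000, DF = 0.946267, PV = 6.150737
  t = 3.0000: CF_t = 6.500000, DF = 0.920493, PV = 5.983207
  t = 4.0000: CF_t = 6.500000, DF = 0.895422, PV = 5.820240
  t = 5.0000: CF_t = 6.500000, DF = 0.871033, PV = 5.661712
  t = 6.0000: CF_t = 6.500000, DF = 0.847308, PV = 5.507502
  t = 7.0000: CF_t = 6.500000, DF = 0.824230, PV = 5.357492
  t = 8.0000: CF_t = 6.500000, DF = 0.801780, PV = 5.211568
  t = 9.0000: CF_t = 6.500000, DF = 0.779941, PV = 5.069619
  t = 10.0000: CF_t = 106.500000, DF = 0.758698, PV = 80.801321
Price P = sum_t PV_t = 131.886356
Convexity numerator sum_t t*(t + 1/m) * CF_t / (1+y/m)^(m*t + 2):
  t = 1.0000: term = 11.966414
  t = 2.0000: term = 34.921440
  t = 3.0000: term = 67.940545
  t = 4.0000: term = 110.150041
  t = 5.0000: term = 160.724768
  t = 6.0000: term = 218.885871
  t = 7.0000: term = 283.898666
  t = 8.0000: term = 355.070594
  t = 9.0000: term = 431.749263
  t = 10.0000: term = 8410.560071
Convexity = (1/P) * sum = 10085.867674 / 131.886356 = 76.473928

Answer: Convexity = 76.4739


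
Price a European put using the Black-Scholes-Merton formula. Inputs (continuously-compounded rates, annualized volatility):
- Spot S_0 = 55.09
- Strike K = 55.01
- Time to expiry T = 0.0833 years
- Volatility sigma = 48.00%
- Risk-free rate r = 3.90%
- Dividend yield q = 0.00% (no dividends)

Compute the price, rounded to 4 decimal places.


d1 = (ln(S/K) + (r - q + 0.5*sigma^2) * T) / (sigma * sqrt(T)) = 0.10320818
d2 = d1 - sigma * sqrt(T) = -0.03532817
exp(-rT) = 0.99675657; exp(-qT) = 1.00000000
P = K * exp(-rT) * N(-d2) - S_0 * exp(-qT) * N(-d1)
N(-d1) = 0.45889887; N(-d2) = 0.51409097
P = 55.0100 * 0.99675657 * 0.51409097 - 55.0900 * 1.00000000 * 0.45889887 = 2.9077

Answer: Price = 2.9077


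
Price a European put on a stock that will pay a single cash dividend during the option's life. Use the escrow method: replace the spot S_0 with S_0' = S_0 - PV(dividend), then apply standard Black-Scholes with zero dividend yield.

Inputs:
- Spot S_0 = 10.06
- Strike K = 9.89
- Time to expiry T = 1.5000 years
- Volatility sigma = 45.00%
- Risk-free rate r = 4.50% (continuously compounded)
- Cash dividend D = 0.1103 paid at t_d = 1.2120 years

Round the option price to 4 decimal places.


Answer: Price = 1.7471

Derivation:
PV(D) = D * exp(-r * t_d) = 0.1103 * 0.94692063 = 0.10444535
S_0' = S_0 - PV(D) = 10.0600 - 0.10444535 = 9.95555465
d1 = (ln(S_0'/K) + (r + sigma^2/2)*T) / (sigma*sqrt(T)) = 0.41002917
d2 = d1 - sigma*sqrt(T) = -0.14110602
exp(-rT) = 0.93472772
N(-d1) = 0.34089227; N(-d2) = 0.55610691
P = K * exp(-rT) * N(-d2) - S_0' * N(-d1) = 9.8900 * 0.93472772 * 0.55610691 - 9.95555465 * 0.34089227 = 1.7471


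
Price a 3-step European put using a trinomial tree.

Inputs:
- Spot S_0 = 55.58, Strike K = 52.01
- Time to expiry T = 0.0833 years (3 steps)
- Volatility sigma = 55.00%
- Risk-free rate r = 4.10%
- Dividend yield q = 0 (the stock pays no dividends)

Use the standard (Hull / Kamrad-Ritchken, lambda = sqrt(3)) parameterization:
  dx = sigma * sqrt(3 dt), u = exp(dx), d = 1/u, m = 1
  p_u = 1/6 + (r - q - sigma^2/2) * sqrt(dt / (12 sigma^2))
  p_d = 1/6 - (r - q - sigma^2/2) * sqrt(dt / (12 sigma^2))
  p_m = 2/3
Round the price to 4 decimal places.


dt = T/N = 0.027767; dx = sigma*sqrt(3*dt) = 0.158740
u = exp(dx) = 1.172033; d = 1/u = 0.853219
p_u = 0.157024, p_m = 0.666667, p_d = 0.176309
Discount per step: exp(-r*dt) = 0.998862
Stock lattice S(k, j) with j the centered position index:
  k=0: S(0,+0) = 55.5800
  k=1: S(1,-1) = 47.4219; S(1,+0) = 55.5800; S(1,+1) = 65.1416
  k=2: S(2,-2) = 40.4612; S(2,-1) = 47.4219; S(2,+0) = 55.5800; S(2,+1) = 65.1416; S(2,+2) = 76.3481
  k=3: S(3,-3) = 34.5223; S(3,-2) = 40.4612; S(3,-1) = 47.4219; S(3,+0) = 55.5800; S(3,+1) = 65.1416; S(3,+2) = 76.3481; S(3,+3) = 89.4824
Terminal payoffs V(N, j) = max(K - S_T, 0):
  V(3,-3) = 17.487726; V(3,-2) = 11.548768; V(3,-1) = 4.588114; V(3,+0) = 0.000000; V(3,+1) = 0.000000; V(3,+2) = 0.000000; V(3,+3) = 0.000000
Backward induction: V(k, j) = exp(-r*dt) * [p_u * V(k+1, j+1) + p_m * V(k+1, j) + p_d * V(k+1, j-1)]
  V(2,-2) = exp(-r*dt) * [p_u*4.588114 + p_m*11.548768 + p_d*17.487726] = 11.489781
  V(2,-1) = exp(-r*dt) * [p_u*0.000000 + p_m*4.588114 + p_d*11.548768] = 5.089099
  V(2,+0) = exp(-r*dt) * [p_u*0.000000 + p_m*0.000000 + p_d*4.588114] = 0.808006
  V(2,+1) = exp(-r*dt) * [p_u*0.000000 + p_m*0.000000 + p_d*0.000000] = 0.000000
  V(2,+2) = exp(-r*dt) * [p_u*0.000000 + p_m*0.000000 + p_d*0.000000] = 0.000000
  V(1,-1) = exp(-r*dt) * [p_u*0.808006 + p_m*5.089099 + p_d*11.489781] = 5.539053
  V(1,+0) = exp(-r*dt) * [p_u*0.000000 + p_m*0.808006 + p_d*5.089099] = 1.434291
  V(1,+1) = exp(-r*dt) * [p_u*0.000000 + p_m*0.000000 + p_d*0.808006] = 0.142297
  V(0,+0) = exp(-r*dt) * [p_u*0.142297 + p_m*1.434291 + p_d*5.539053] = 1.952899

Answer: Price = V(0,0) = 1.9529


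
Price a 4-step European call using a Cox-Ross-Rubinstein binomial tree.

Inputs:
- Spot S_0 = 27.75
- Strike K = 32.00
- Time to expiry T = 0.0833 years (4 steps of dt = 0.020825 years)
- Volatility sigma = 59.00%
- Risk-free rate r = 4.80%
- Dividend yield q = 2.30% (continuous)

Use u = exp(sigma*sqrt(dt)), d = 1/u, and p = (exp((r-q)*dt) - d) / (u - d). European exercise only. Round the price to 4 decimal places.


dt = T/N = 0.020825
u = exp(sigma*sqrt(dt)) = 1.088872; d = 1/u = 0.918382
p = (exp((r-q)*dt) - d) / (u - d) = 0.481782
Discount per step: exp(-r*dt) = 0.999001
Stock lattice S(k, i) with i counting down-moves:
  k=0: S(0,0) = 27.7500
  k=1: S(1,0) = 30.2162; S(1,1) = 25.4851
  k=2: S(2,0) = 32.9016; S(2,1) = 27.7500; S(2,2) = 23.4050
  k=3: S(3,0) = 35.8256; S(3,1) = 30.2162; S(3,2) = 25.4851; S(3,3) = 21.4948
  k=4: S(4,0) = 39.0095; S(4,1) = 32.9016; S(4,2) = 27.7500; S(4,3) = 23.4050; S(4,4) = 19.7404
Terminal payoffs V(N, i) = max(S_T - K, 0):
  V(4,0) = 7.009467; V(4,1) = 0.901561; V(4,2) = 0.000000; V(4,3) = 0.000000; V(4,4) = 0.000000
Backward induction: V(k, i) = exp(-r*dt) * [p * V(k+1, i) + (1-p) * V(k+1, i+1)].
  V(3,0) = exp(-r*dt) * [p*7.009467 + (1-p)*0.901561] = 3.840398
  V(3,1) = exp(-r*dt) * [p*0.901561 + (1-p)*0.000000] = 0.433922
  V(3,2) = exp(-r*dt) * [p*0.000000 + (1-p)*0.000000] = 0.000000
  V(3,3) = exp(-r*dt) * [p*0.000000 + (1-p)*0.000000] = 0.000000
  V(2,0) = exp(-r*dt) * [p*3.840398 + (1-p)*0.433922] = 2.073027
  V(2,1) = exp(-r*dt) * [p*0.433922 + (1-p)*0.000000] = 0.208847
  V(2,2) = exp(-r*dt) * [p*0.000000 + (1-p)*0.000000] = 0.000000
  V(1,0) = exp(-r*dt) * [p*2.073027 + (1-p)*0.208847] = 1.105869
  V(1,1) = exp(-r*dt) * [p*0.208847 + (1-p)*0.000000] = 0.100518
  V(0,0) = exp(-r*dt) * [p*1.105869 + (1-p)*0.100518] = 0.584293

Answer: Price = V(0,0) = 0.5843


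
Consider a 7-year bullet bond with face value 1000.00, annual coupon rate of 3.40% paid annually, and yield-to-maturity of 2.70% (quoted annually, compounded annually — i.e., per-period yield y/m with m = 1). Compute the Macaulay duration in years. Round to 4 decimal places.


Coupon per period c = face * coupon_rate / m = 34.000000
Periods per year m = 1; per-period yield y/m = 0.027000
Number of cashflows N = 7
Cashflows (t years, CF_t, discount factor 1/(1+y/m)^(m*t), PV):
  t = 1.0000: CF_t = 34.000000, DF = 0.973710, PV = 33.106134
  t = 2.0000: CF_t = 34.000000, DF = 0.948111, PV = 32.235769
  t = 3.0000: CF_t = 34.000000, DF = 0.923185, PV = 31.388285
  t = 4.0000: CF_t = 34.000000, DF = 0.898914, PV = 30.563082
  t = 5.0000: CF_t = 34.000000, DF = 0.875282, PV = 29.759573
  t = 6.0000: CF_t = 34.000000, DF = 0.852270, PV = 28.977189
  t = 7.0000: CF_t = 1034.000000, DF = 0.829864, PV = 858.079316
Price P = sum_t PV_t = 1044.109348
Macaulay numerator sum_t t * PV_t:
  t * PV_t at t = 1.0000: 33.106134
  t * PV_t at t = 2.0000: 64.471537
  t * PV_t at t = 3.0000: 94.164855
  t * PV_t at t = 4.0000: 122.252327
  t * PV_t at t = 5.0000: 148.797866
  t * PV_t at t = 6.0000: 173.863135
  t * PV_t at t = 7.0000: 6006.555214
Macaulay duration D = (sum_t t * PV_t) / P = 6643.211068 / 1044.109348 = 6.362563

Answer: Macaulay duration = 6.3626 years


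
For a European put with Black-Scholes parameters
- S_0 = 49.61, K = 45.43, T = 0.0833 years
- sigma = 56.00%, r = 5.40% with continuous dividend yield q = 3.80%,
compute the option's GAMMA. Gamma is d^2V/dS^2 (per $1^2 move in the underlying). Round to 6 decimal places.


Answer: Gamma = 0.040576

Derivation:
d1 = 0.6336489857; d2 = 0.4720232451
phi(d1) = 0.3263796346; exp(-qT) = 0.9968396046; exp(-rT) = 0.9955119017
Gamma = exp(-qT) * phi(d1) / (S * sigma * sqrt(T)) = 0.9968396046 * 0.3263796346 / (49.6100 * 0.5600 * 0.2886173938) = 0.040576


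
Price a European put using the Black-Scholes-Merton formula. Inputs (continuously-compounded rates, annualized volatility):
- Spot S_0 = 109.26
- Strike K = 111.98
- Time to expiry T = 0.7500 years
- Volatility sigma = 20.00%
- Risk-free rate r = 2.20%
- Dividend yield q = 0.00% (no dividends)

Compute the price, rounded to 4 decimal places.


Answer: Price = 8.0229

Derivation:
d1 = (ln(S/K) + (r - q + 0.5*sigma^2) * T) / (sigma * sqrt(T)) = 0.03989536
d2 = d1 - sigma * sqrt(T) = -0.13330972
exp(-rT) = 0.98363538; exp(-qT) = 1.00000000
P = K * exp(-rT) * N(-d2) - S_0 * exp(-qT) * N(-d1)
N(-d1) = 0.48408828; N(-d2) = 0.55302578
P = 111.9800 * 0.98363538 * 0.55302578 - 109.2600 * 1.00000000 * 0.48408828 = 8.0229


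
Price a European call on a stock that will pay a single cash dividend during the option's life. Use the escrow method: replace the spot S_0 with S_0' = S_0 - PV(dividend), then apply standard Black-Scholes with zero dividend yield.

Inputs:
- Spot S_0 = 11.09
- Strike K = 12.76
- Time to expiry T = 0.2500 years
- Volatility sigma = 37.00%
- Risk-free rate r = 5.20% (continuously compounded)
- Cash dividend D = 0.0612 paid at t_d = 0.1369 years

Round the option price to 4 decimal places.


Answer: Price = 0.3016

Derivation:
PV(D) = D * exp(-r * t_d) = 0.0612 * 0.99290648 = 0.06076588
S_0' = S_0 - PV(D) = 11.0900 - 0.06076588 = 11.02923412
d1 = (ln(S_0'/K) + (r + sigma^2/2)*T) / (sigma*sqrt(T)) = -0.62515342
d2 = d1 - sigma*sqrt(T) = -0.81015342
exp(-rT) = 0.98708414
N(d1) = 0.26593518; N(d2) = 0.20892600
C = S_0' * N(d1) - K * exp(-rT) * N(d2) = 11.02923412 * 0.26593518 - 12.7600 * 0.98708414 * 0.20892600 = 0.3016


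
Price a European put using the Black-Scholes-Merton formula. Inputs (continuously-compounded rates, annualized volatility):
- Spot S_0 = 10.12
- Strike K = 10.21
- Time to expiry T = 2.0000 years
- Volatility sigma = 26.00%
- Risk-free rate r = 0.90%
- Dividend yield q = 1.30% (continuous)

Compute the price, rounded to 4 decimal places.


Answer: Price = 1.5358

Derivation:
d1 = (ln(S/K) + (r - q + 0.5*sigma^2) * T) / (sigma * sqrt(T)) = 0.13801101
d2 = d1 - sigma * sqrt(T) = -0.22968451
exp(-rT) = 0.98216103; exp(-qT) = 0.97433509
P = K * exp(-rT) * N(-d2) - S_0 * exp(-qT) * N(-d1)
N(-d1) = 0.44511586; N(-d2) = 0.59083154
P = 10.2100 * 0.98216103 * 0.59083154 - 10.1200 * 0.97433509 * 0.44511586 = 1.5358


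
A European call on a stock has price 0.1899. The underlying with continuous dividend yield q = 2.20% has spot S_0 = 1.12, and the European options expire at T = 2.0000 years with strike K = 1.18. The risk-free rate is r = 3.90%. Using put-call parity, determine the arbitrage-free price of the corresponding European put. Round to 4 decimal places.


Answer: Put price = 0.2096

Derivation:
Put-call parity: C - P = S_0 * exp(-qT) - K * exp(-rT).
S_0 * exp(-qT) = 1.1200 * 0.95695396 = 1.07178843
K * exp(-rT) = 1.1800 * 0.92496443 = 1.09145802
P = C - S*exp(-qT) + K*exp(-rT)
P = 0.1899 - 1.07178843 + 1.09145802 = 0.2096


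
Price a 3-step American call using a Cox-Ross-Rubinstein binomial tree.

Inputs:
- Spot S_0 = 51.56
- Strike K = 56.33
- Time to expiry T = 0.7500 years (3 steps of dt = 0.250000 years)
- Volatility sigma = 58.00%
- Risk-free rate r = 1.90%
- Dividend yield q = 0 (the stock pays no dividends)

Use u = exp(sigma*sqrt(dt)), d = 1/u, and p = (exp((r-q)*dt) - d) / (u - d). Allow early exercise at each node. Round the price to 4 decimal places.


dt = T/N = 0.250000
u = exp(sigma*sqrt(dt)) = 1.336427; d = 1/u = 0.748264
p = (exp((r-q)*dt) - d) / (u - d) = 0.436099
Discount per step: exp(-r*dt) = 0.995261
Stock lattice S(k, i) with i counting down-moves:
  k=0: S(0,0) = 51.5600
  k=1: S(1,0) = 68.9062; S(1,1) = 38.5805
  k=2: S(2,0) = 92.0881; S(2,1) = 51.5600; S(2,2) = 28.8684
  k=3: S(3,0) = 123.0691; S(3,1) = 68.9062; S(3,2) = 38.5805; S(3,3) = 21.6011
Terminal payoffs V(N, i) = max(S_T - K, 0):
  V(3,0) = 66.739124; V(3,1) = 12.576201; V(3,2) = 0.000000; V(3,3) = 0.000000
Backward induction: V(k, i) = exp(-r*dt) * [p * V(k+1, i) + (1-p) * V(k+1, i+1)]; then take max(V_cont, immediate exercise) for American.
  V(2,0) = exp(-r*dt) * [p*66.739124 + (1-p)*12.576201] = 36.025075; exercise = 35.758141; V(2,0) = max -> 36.025075
  V(2,1) = exp(-r*dt) * [p*12.576201 + (1-p)*0.000000] = 5.458480; exercise = 0.000000; V(2,1) = max -> 5.458480
  V(2,2) = exp(-r*dt) * [p*0.000000 + (1-p)*0.000000] = 0.000000; exercise = 0.000000; V(2,2) = max -> 0.000000
  V(1,0) = exp(-r*dt) * [p*36.025075 + (1-p)*5.458480] = 18.699509; exercise = 12.576201; V(1,0) = max -> 18.699509
  V(1,1) = exp(-r*dt) * [p*5.458480 + (1-p)*0.000000] = 2.369158; exercise = 0.000000; V(1,1) = max -> 2.369158
  V(0,0) = exp(-r*dt) * [p*18.699509 + (1-p)*2.369158] = 9.445834; exercise = 0.000000; V(0,0) = max -> 9.445834

Answer: Price = V(0,0) = 9.4458


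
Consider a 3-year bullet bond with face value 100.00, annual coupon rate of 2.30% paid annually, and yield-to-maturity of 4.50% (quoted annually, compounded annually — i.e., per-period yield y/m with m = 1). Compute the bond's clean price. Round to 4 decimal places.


Coupon per period c = face * coupon_rate / m = 2.300000
Periods per year m = 1; per-period yield y/m = 0.045000
Number of cashflows N = 3
Cashflows (t years, CF_t, discount factor 1/(1+y/m)^(m*t), PV):
  t = 1.0000: CF_t = 2.300000, DF = 0.956938, PV = 2.200957
  t = 2.0000: CF_t = 2.300000, DF = 0.915730, PV = 2.106179
  t = 3.0000: CF_t = 102.300000, DF = 0.876297, PV = 89.645143
Price P = sum_t PV_t = 93.952278

Answer: Price = 93.9523


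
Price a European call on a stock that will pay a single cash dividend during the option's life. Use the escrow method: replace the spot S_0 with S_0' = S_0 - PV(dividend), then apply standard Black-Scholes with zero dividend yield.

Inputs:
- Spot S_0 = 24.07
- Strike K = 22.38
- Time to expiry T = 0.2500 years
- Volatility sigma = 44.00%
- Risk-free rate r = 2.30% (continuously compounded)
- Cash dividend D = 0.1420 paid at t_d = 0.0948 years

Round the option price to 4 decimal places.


PV(D) = D * exp(-r * t_d) = 0.1420 * 0.99782198 = 0.14169072
S_0' = S_0 - PV(D) = 24.0700 - 0.14169072 = 23.92830928
d1 = (ln(S_0'/K) + (r + sigma^2/2)*T) / (sigma*sqrt(T)) = 0.44020247
d2 = d1 - sigma*sqrt(T) = 0.22020247
exp(-rT) = 0.99426650
N(d1) = 0.67010477; N(d2) = 0.58714326
C = S_0' * N(d1) - K * exp(-rT) * N(d2) = 23.92830928 * 0.67010477 - 22.3800 * 0.99426650 * 0.58714326 = 2.9695

Answer: Price = 2.9695


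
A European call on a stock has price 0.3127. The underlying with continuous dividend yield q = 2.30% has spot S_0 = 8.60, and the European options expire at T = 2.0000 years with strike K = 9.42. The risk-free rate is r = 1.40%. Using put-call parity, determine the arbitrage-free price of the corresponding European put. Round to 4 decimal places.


Put-call parity: C - P = S_0 * exp(-qT) - K * exp(-rT).
S_0 * exp(-qT) = 8.6000 * 0.95504196 = 8.21336087
K * exp(-rT) = 9.4200 * 0.97238837 = 9.15989842
P = C - S*exp(-qT) + K*exp(-rT)
P = 0.3127 - 8.21336087 + 9.15989842 = 1.2592

Answer: Put price = 1.2592


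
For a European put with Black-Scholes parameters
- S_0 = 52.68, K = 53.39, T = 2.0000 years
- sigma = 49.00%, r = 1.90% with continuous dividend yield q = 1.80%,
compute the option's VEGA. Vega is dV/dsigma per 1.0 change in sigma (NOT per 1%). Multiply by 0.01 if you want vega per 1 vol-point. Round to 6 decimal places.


d1 = 0.3300491819; d2 = -0.3629154636
phi(d1) = 0.3777945444; exp(-qT) = 0.9646402935; exp(-rT) = 0.9627129409
Vega = S * exp(-qT) * phi(d1) * sqrt(T) = 52.6800 * 0.9646402935 * 0.3777945444 * 1.4142135624 = 27.150751

Answer: Vega = 27.150751


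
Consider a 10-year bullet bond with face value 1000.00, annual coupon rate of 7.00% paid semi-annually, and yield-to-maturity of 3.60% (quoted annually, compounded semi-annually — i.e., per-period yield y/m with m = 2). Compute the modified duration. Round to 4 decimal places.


Answer: Modified duration = 7.5696

Derivation:
Coupon per period c = face * coupon_rate / m = 35.000000
Periods per year m = 2; per-period yield y/m = 0.018000
Number of cashflows N = 20
Cashflows (t years, CF_t, discount factor 1/(1+y/m)^(m*t), PV):
  t = 0.5000: CF_t = 35.000000, DF = 0.982318, PV = 34.381139
  t = 1.0000: CF_t = 35.000000, DF = 0.964949, PV = 33.773222
  t = 1.5000: CF_t = 35.000000, DF = 0.947887, PV = 33.176053
  t = 2.0000: CF_t = 35.000000, DF = 0.931127, PV = 32.589443
  t = 2.5000: CF_t = 35.000000, DF = 0.914663, PV = 32.013205
  t = 3.0000: CF_t = 35.000000, DF = 0.898490, PV = 31.447156
  t = 3.5000: CF_t = 35.000000, DF = 0.882603, PV = 30.891116
  t = 4.0000: CF_t = 35.000000, DF = 0.866997, PV = 30.344908
  t = 4.5000: CF_t = 35.000000, DF = 0.851667, PV = 29.808357
  t = 5.0000: CF_t = 35.000000, DF = 0.836608, PV = 29.281294
  t = 5.5000: CF_t = 35.000000, DF = 0.821816, PV = 28.763550
  t = 6.0000: CF_t = 35.000000, DF = 0.807285, PV = 28.254961
  t = 6.5000: CF_t = 35.000000, DF = 0.793010, PV = 27.755364
  t = 7.0000: CF_t = 35.000000, DF = 0.778989, PV = 27.264601
  t = 7.5000: CF_t = 35.000000, DF = 0.765215, PV = 26.782516
  t = 8.0000: CF_t = 35.000000, DF = 0.751684, PV = 26.308955
  t = 8.5000: CF_t = 35.000000, DF = 0.738393, PV = 25.843767
  t = 9.0000: CF_t = 35.000000, DF = 0.725337, PV = 25.386805
  t = 9.5000: CF_t = 35.000000, DF = 0.712512, PV = 24.937922
  t = 10.0000: CF_t = 1035.000000, DF = 0.699914, PV = 724.410589
Price P = sum_t PV_t = 1283.414922
First compute Macaulay numerator sum_t t * PV_t:
  t * PV_t at t = 0.5000: 17.190570
  t * PV_t at t = 1.0000: 33.773222
  t * PV_t at t = 1.5000: 49.764079
  t * PV_t at t = 2.0000: 65.178885
  t * PV_t at t = 2.5000: 80.033012
  t * PV_t at t = 3.0000: 94.341468
  t * PV_t at t = 3.5000: 108.118906
  t * PV_t at t = 4.0000: 121.379631
  t * PV_t at t = 4.5000: 134.137608
  t * PV_t at t = 5.0000: 146.406470
  t * PV_t at t = 5.5000: 158.199525
  t * PV_t at t = 6.0000: 169.529765
  t * PV_t at t = 6.5000: 180.409867
  t * PV_t at t = 7.0000: 190.852210
  t * PV_t at t = 7.5000: 200.868871
  t * PV_t at t = 8.0000: 210.471639
  t * PV_t at t = 8.5000: 219.672020
  t * PV_t at t = 9.0000: 228.481241
  t * PV_t at t = 9.5000: 236.910259
  t * PV_t at t = 10.0000: 7244.105887
Macaulay duration D = 9889.825134 / 1283.414922 = 7.705867
Modified duration = D / (1 + y/m) = 7.705867 / (1 + 0.018000) = 7.569614


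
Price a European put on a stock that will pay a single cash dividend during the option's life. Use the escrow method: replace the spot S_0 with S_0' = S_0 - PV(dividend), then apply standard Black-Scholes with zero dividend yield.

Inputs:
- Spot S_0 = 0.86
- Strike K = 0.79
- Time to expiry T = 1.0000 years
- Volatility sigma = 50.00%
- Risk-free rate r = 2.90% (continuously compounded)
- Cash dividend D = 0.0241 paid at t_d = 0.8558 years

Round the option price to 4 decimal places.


Answer: Price = 0.1261

Derivation:
PV(D) = D * exp(-r * t_d) = 0.0241 * 0.97548724 = 0.02350924
S_0' = S_0 - PV(D) = 0.8600 - 0.02350924 = 0.83649076
d1 = (ln(S_0'/K) + (r + sigma^2/2)*T) / (sigma*sqrt(T)) = 0.42236505
d2 = d1 - sigma*sqrt(T) = -0.07763495
exp(-rT) = 0.97141646
N(-d1) = 0.33637929; N(-d2) = 0.53094078
P = K * exp(-rT) * N(-d2) - S_0' * N(-d1) = 0.7900 * 0.97141646 * 0.53094078 - 0.83649076 * 0.33637929 = 0.1261


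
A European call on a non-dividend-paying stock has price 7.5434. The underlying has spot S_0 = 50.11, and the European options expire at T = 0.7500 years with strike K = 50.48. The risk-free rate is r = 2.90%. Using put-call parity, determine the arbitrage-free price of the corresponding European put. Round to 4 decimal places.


Put-call parity: C - P = S_0 * exp(-qT) - K * exp(-rT).
S_0 * exp(-qT) = 50.1100 * 1.00000000 = 50.11000000
K * exp(-rT) = 50.4800 * 0.97848483 = 49.39391400
P = C - S*exp(-qT) + K*exp(-rT)
P = 7.5434 - 50.11000000 + 49.39391400 = 6.8273

Answer: Put price = 6.8273


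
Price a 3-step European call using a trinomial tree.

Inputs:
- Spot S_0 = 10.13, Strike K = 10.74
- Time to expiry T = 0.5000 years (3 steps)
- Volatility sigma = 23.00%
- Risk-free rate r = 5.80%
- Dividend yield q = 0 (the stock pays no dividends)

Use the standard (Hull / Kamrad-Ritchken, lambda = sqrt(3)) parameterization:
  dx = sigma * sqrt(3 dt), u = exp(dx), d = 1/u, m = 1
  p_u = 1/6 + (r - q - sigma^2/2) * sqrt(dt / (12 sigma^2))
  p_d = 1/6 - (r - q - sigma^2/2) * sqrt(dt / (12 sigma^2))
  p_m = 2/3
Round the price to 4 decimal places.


Answer: Price = V(0,0) = 0.5440

Derivation:
dt = T/N = 0.166667; dx = sigma*sqrt(3*dt) = 0.162635
u = exp(dx) = 1.176607; d = 1/u = 0.849902
p_u = 0.182833, p_m = 0.666667, p_d = 0.150501
Discount per step: exp(-r*dt) = 0.990380
Stock lattice S(k, j) with j the centered position index:
  k=0: S(0,+0) = 10.1300
  k=1: S(1,-1) = 8.6095; S(1,+0) = 10.1300; S(1,+1) = 11.9190
  k=2: S(2,-2) = 7.3172; S(2,-1) = 8.6095; S(2,+0) = 10.1300; S(2,+1) = 11.9190; S(2,+2) = 14.0240
  k=3: S(3,-3) = 6.2189; S(3,-2) = 7.3172; S(3,-1) = 8.6095; S(3,+0) = 10.1300; S(3,+1) = 11.9190; S(3,+2) = 14.0240; S(3,+3) = 16.5007
Terminal payoffs V(N, j) = max(S_T - K, 0):
  V(3,-3) = 0.000000; V(3,-2) = 0.000000; V(3,-1) = 0.000000; V(3,+0) = 0.000000; V(3,+1) = 1.179025; V(3,+2) = 3.284004; V(3,+3) = 5.760736
Backward induction: V(k, j) = exp(-r*dt) * [p_u * V(k+1, j+1) + p_m * V(k+1, j) + p_d * V(k+1, j-1)]
  V(2,-2) = exp(-r*dt) * [p_u*0.000000 + p_m*0.000000 + p_d*0.000000] = 0.000000
  V(2,-1) = exp(-r*dt) * [p_u*0.000000 + p_m*0.000000 + p_d*0.000000] = 0.000000
  V(2,+0) = exp(-r*dt) * [p_u*1.179025 + p_m*0.000000 + p_d*0.000000] = 0.213491
  V(2,+1) = exp(-r*dt) * [p_u*3.284004 + p_m*1.179025 + p_d*0.000000] = 1.373103
  V(2,+2) = exp(-r*dt) * [p_u*5.760736 + p_m*3.284004 + p_d*1.179025] = 3.387130
  V(1,-1) = exp(-r*dt) * [p_u*0.213491 + p_m*0.000000 + p_d*0.000000] = 0.038658
  V(1,+0) = exp(-r*dt) * [p_u*1.373103 + p_m*0.213491 + p_d*0.000000] = 0.389591
  V(1,+1) = exp(-r*dt) * [p_u*3.387130 + p_m*1.373103 + p_d*0.213491] = 1.551738
  V(0,+0) = exp(-r*dt) * [p_u*1.551738 + p_m*0.389591 + p_d*0.038658] = 0.543970


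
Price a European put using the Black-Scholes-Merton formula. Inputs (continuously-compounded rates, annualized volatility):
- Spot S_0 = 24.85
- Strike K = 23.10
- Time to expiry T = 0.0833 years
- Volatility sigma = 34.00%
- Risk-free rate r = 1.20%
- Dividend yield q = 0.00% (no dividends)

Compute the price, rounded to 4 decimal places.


d1 = (ln(S/K) + (r - q + 0.5*sigma^2) * T) / (sigma * sqrt(T)) = 0.80341938
d2 = d1 - sigma * sqrt(T) = 0.70528947
exp(-rT) = 0.99900090; exp(-qT) = 1.00000000
P = K * exp(-rT) * N(-d2) - S_0 * exp(-qT) * N(-d1)
N(-d1) = 0.21086619; N(-d2) = 0.24031506
P = 23.1000 * 0.99900090 * 0.24031506 - 24.8500 * 1.00000000 * 0.21086619 = 0.3057

Answer: Price = 0.3057


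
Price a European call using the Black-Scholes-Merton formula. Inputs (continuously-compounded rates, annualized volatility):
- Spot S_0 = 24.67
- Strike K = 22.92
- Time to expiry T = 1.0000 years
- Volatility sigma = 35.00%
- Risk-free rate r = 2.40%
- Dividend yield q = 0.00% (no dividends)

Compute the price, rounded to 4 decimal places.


d1 = (ln(S/K) + (r - q + 0.5*sigma^2) * T) / (sigma * sqrt(T)) = 0.45379440
d2 = d1 - sigma * sqrt(T) = 0.10379440
exp(-rT) = 0.97628571; exp(-qT) = 1.00000000
C = S_0 * exp(-qT) * N(d1) - K * exp(-rT) * N(d2)
N(d1) = 0.67501159; N(d2) = 0.54133374
C = 24.6700 * 1.00000000 * 0.67501159 - 22.9200 * 0.97628571 * 0.54133374 = 4.5394

Answer: Price = 4.5394


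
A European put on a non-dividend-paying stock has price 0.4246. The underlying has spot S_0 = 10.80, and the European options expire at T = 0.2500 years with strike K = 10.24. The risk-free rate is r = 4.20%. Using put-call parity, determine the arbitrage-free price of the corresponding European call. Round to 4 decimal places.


Answer: Call price = 1.0916

Derivation:
Put-call parity: C - P = S_0 * exp(-qT) - K * exp(-rT).
S_0 * exp(-qT) = 10.8000 * 1.00000000 = 10.80000000
K * exp(-rT) = 10.2400 * 0.98955493 = 10.13304251
C = P + S*exp(-qT) - K*exp(-rT)
C = 0.4246 + 10.80000000 - 10.13304251 = 1.0916


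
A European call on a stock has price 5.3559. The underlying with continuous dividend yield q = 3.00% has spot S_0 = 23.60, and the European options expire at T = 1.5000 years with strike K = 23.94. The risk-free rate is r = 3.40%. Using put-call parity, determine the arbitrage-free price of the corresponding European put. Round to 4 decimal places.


Put-call parity: C - P = S_0 * exp(-qT) - K * exp(-rT).
S_0 * exp(-qT) = 23.6000 * 0.95599748 = 22.56154057
K * exp(-rT) = 23.9400 * 0.95027867 = 22.74967137
P = C - S*exp(-qT) + K*exp(-rT)
P = 5.3559 - 22.56154057 + 22.74967137 = 5.5440

Answer: Put price = 5.5440


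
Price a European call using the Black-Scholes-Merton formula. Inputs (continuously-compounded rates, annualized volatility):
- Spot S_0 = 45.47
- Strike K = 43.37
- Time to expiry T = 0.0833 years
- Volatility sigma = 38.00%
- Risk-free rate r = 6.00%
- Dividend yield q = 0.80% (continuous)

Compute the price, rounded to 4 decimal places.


d1 = (ln(S/K) + (r - q + 0.5*sigma^2) * T) / (sigma * sqrt(T)) = 0.52546957
d2 = d1 - sigma * sqrt(T) = 0.41579496
exp(-rT) = 0.99501447; exp(-qT) = 0.99933382
C = S_0 * exp(-qT) * N(d1) - K * exp(-rT) * N(d2)
N(d1) = 0.70037160; N(d2) = 0.66121998
C = 45.4700 * 0.99933382 * 0.70037160 - 43.3700 * 0.99501447 * 0.66121998 = 3.2905

Answer: Price = 3.2905


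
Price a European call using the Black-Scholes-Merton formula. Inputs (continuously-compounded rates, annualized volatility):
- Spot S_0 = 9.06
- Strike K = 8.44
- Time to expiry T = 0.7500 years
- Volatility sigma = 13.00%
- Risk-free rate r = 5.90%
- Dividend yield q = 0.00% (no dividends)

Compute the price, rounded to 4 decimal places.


Answer: Price = 1.0621

Derivation:
d1 = (ln(S/K) + (r - q + 0.5*sigma^2) * T) / (sigma * sqrt(T)) = 1.07897271
d2 = d1 - sigma * sqrt(T) = 0.96638941
exp(-rT) = 0.95671475; exp(-qT) = 1.00000000
C = S_0 * exp(-qT) * N(d1) - K * exp(-rT) * N(d2)
N(d1) = 0.85970005; N(d2) = 0.83307532
C = 9.0600 * 1.00000000 * 0.85970005 - 8.4400 * 0.95671475 * 0.83307532 = 1.0621


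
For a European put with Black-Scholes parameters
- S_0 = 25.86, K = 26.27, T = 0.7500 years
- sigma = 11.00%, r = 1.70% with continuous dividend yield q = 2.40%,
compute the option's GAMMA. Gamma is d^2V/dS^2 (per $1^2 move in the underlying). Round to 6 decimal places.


d1 = -0.1726039054; d2 = -0.2678666998
phi(d1) = 0.3930436568; exp(-qT) = 0.9821610324; exp(-rT) = 0.9873309369
Gamma = exp(-qT) * phi(d1) / (S * sigma * sqrt(T)) = 0.9821610324 * 0.3930436568 / (25.8600 * 0.1100 * 0.8660254038) = 0.156701

Answer: Gamma = 0.156701


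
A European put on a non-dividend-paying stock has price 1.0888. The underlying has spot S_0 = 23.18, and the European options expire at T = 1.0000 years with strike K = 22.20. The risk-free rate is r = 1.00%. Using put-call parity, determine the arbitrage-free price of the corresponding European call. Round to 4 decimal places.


Answer: Call price = 2.2897

Derivation:
Put-call parity: C - P = S_0 * exp(-qT) - K * exp(-rT).
S_0 * exp(-qT) = 23.1800 * 1.00000000 = 23.18000000
K * exp(-rT) = 22.2000 * 0.99004983 = 21.97910631
C = P + S*exp(-qT) - K*exp(-rT)
C = 1.0888 + 23.18000000 - 21.97910631 = 2.2897


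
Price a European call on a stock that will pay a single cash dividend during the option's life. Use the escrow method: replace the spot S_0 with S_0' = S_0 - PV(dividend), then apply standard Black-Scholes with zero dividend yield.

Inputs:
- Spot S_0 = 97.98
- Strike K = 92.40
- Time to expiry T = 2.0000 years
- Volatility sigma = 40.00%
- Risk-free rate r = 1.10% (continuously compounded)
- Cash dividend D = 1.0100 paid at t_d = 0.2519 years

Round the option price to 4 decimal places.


PV(D) = D * exp(-r * t_d) = 1.0100 * 0.99723294 = 1.00720526
S_0' = S_0 - PV(D) = 97.9800 - 1.00720526 = 96.97279474
d1 = (ln(S_0'/K) + (r + sigma^2/2)*T) / (sigma*sqrt(T)) = 0.40712291
d2 = d1 - sigma*sqrt(T) = -0.15856252
exp(-rT) = 0.97824024
N(d1) = 0.65804114; N(d2) = 0.43700678
C = S_0' * N(d1) - K * exp(-rT) * N(d2) = 96.97279474 * 0.65804114 - 92.4000 * 0.97824024 * 0.43700678 = 24.3113

Answer: Price = 24.3113


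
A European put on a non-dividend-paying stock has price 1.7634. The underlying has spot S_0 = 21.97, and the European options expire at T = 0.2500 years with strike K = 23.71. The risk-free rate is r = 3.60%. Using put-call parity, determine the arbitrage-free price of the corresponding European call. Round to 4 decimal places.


Answer: Call price = 0.2358

Derivation:
Put-call parity: C - P = S_0 * exp(-qT) - K * exp(-rT).
S_0 * exp(-qT) = 21.9700 * 1.00000000 = 21.97000000
K * exp(-rT) = 23.7100 * 0.99104038 = 23.49756738
C = P + S*exp(-qT) - K*exp(-rT)
C = 1.7634 + 21.97000000 - 23.49756738 = 0.2358


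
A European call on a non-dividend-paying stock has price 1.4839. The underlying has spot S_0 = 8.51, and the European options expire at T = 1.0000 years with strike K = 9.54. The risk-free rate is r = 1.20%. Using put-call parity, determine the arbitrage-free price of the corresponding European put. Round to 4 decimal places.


Answer: Put price = 2.4001

Derivation:
Put-call parity: C - P = S_0 * exp(-qT) - K * exp(-rT).
S_0 * exp(-qT) = 8.5100 * 1.00000000 = 8.51000000
K * exp(-rT) = 9.5400 * 0.98807171 = 9.42620414
P = C - S*exp(-qT) + K*exp(-rT)
P = 1.4839 - 8.51000000 + 9.42620414 = 2.4001


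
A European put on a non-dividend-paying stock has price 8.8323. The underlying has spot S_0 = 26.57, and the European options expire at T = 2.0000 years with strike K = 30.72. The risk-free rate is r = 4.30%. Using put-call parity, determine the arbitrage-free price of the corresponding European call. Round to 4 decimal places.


Put-call parity: C - P = S_0 * exp(-qT) - K * exp(-rT).
S_0 * exp(-qT) = 26.5700 * 1.00000000 = 26.57000000
K * exp(-rT) = 30.7200 * 0.91759423 = 28.18849478
C = P + S*exp(-qT) - K*exp(-rT)
C = 8.8323 + 26.57000000 - 28.18849478 = 7.2138

Answer: Call price = 7.2138


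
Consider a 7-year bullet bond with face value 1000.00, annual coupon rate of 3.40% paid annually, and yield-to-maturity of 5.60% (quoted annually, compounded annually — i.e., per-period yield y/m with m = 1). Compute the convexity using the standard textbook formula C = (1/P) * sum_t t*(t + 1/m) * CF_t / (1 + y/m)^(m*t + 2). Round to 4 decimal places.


Answer: Convexity = 43.5246

Derivation:
Coupon per period c = face * coupon_rate / m = 34.000000
Periods per year m = 1; per-period yield y/m = 0.056000
Number of cashflows N = 7
Cashflows (t years, CF_t, discount factor 1/(1+y/m)^(m*t), PV):
  t = 1.0000: CF_t = 34.000000, DF = 0.946970, PV = 32.196970
  t = 2.0000: CF_t = 34.000000, DF = 0.896752, PV = 30.489555
  t = 3.0000: CF_t = 34.000000, DF = 0.849197, PV = 28.872684
  t = 4.0000: CF_t = 34.000000, DF = 0.804163, PV = 27.341557
  t = 5.0000: CF_t = 34.000000, DF = 0.761518, PV = 25.891626
  t = 6.0000: CF_t = 34.000000, DF = 0.721135, PV = 24.518585
  t = 7.0000: CF_t = 1034.000000, DF = 0.682893, PV = 706.111218
Price P = sum_t PV_t = 875.422195
Convexity numerator sum_t t*(t + 1/m) * CF_t / (1+y/m)^(m*t + 2):
  t = 1.0000: term = 57.745369
  t = 2.0000: term = 164.049343
  t = 3.0000: term = 310.699513
  t = 4.0000: term = 490.371706
  t = 5.0000: term = 696.550718
  t = 6.0000: term = 923.457392
  t = 7.0000: term = 35459.556704
Convexity = (1/P) * sum = 38102.430743 / 875.422195 = 43.524634


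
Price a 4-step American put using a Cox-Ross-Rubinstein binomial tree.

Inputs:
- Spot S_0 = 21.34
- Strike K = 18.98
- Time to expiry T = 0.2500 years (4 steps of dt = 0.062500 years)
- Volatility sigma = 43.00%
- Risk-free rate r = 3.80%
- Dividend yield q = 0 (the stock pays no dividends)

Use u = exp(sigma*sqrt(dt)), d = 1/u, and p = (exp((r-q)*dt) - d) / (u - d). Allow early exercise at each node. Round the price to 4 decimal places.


dt = T/N = 0.062500
u = exp(sigma*sqrt(dt)) = 1.113491; d = 1/u = 0.898077
p = (exp((r-q)*dt) - d) / (u - d) = 0.484189
Discount per step: exp(-r*dt) = 0.997628
Stock lattice S(k, i) with i counting down-moves:
  k=0: S(0,0) = 21.3400
  k=1: S(1,0) = 23.7619; S(1,1) = 19.1650
  k=2: S(2,0) = 26.4587; S(2,1) = 21.3400; S(2,2) = 17.2116
  k=3: S(3,0) = 29.4615; S(3,1) = 23.7619; S(3,2) = 19.1650; S(3,3) = 15.4573
  k=4: S(4,0) = 32.8051; S(4,1) = 26.4587; S(4,2) = 21.3400; S(4,3) = 17.2116; S(4,4) = 13.8819
Terminal payoffs V(N, i) = max(K - S_T, 0):
  V(4,0) = 0.000000; V(4,1) = 0.000000; V(4,2) = 0.000000; V(4,3) = 1.768406; V(4,4) = 5.098136
Backward induction: V(k, i) = exp(-r*dt) * [p * V(k+1, i) + (1-p) * V(k+1, i+1)]; then take max(V_cont, immediate exercise) for American.
  V(3,0) = exp(-r*dt) * [p*0.000000 + (1-p)*0.000000] = 0.000000; exercise = 0.000000; V(3,0) = max -> 0.000000
  V(3,1) = exp(-r*dt) * [p*0.000000 + (1-p)*0.000000] = 0.000000; exercise = 0.000000; V(3,1) = max -> 0.000000
  V(3,2) = exp(-r*dt) * [p*0.000000 + (1-p)*1.768406] = 0.909999; exercise = 0.000000; V(3,2) = max -> 0.909999
  V(3,3) = exp(-r*dt) * [p*1.768406 + (1-p)*5.098136] = 3.477647; exercise = 3.522671; V(3,3) = max -> 3.522671
  V(2,0) = exp(-r*dt) * [p*0.000000 + (1-p)*0.000000] = 0.000000; exercise = 0.000000; V(2,0) = max -> 0.000000
  V(2,1) = exp(-r*dt) * [p*0.000000 + (1-p)*0.909999] = 0.468274; exercise = 0.000000; V(2,1) = max -> 0.468274
  V(2,2) = exp(-r*dt) * [p*0.909999 + (1-p)*3.522671] = 2.252288; exercise = 1.768406; V(2,2) = max -> 2.252288
  V(1,0) = exp(-r*dt) * [p*0.000000 + (1-p)*0.468274] = 0.240968; exercise = 0.000000; V(1,0) = max -> 0.240968
  V(1,1) = exp(-r*dt) * [p*0.468274 + (1-p)*2.252288] = 1.385194; exercise = 0.000000; V(1,1) = max -> 1.385194
  V(0,0) = exp(-r*dt) * [p*0.240968 + (1-p)*1.385194] = 0.829200; exercise = 0.000000; V(0,0) = max -> 0.829200

Answer: Price = V(0,0) = 0.8292


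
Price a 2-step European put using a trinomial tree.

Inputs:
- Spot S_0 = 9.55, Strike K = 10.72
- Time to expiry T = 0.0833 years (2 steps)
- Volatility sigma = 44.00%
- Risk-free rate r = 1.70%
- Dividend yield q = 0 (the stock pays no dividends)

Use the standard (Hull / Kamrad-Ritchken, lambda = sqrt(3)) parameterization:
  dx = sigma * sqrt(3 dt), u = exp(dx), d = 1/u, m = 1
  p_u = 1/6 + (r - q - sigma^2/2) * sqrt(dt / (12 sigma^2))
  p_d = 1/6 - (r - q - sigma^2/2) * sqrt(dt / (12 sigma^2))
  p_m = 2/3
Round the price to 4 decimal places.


Answer: Price = V(0,0) = 1.3019

Derivation:
dt = T/N = 0.041650; dx = sigma*sqrt(3*dt) = 0.155532
u = exp(dx) = 1.168280; d = 1/u = 0.855959
p_u = 0.155982, p_m = 0.666667, p_d = 0.177351
Discount per step: exp(-r*dt) = 0.999292
Stock lattice S(k, j) with j the centered position index:
  k=0: S(0,+0) = 9.5500
  k=1: S(1,-1) = 8.1744; S(1,+0) = 9.5500; S(1,+1) = 11.1571
  k=2: S(2,-2) = 6.9970; S(2,-1) = 8.1744; S(2,+0) = 9.5500; S(2,+1) = 11.1571; S(2,+2) = 13.0346
Terminal payoffs V(N, j) = max(K - S_T, 0):
  V(2,-2) = 3.723036; V(2,-1) = 2.545588; V(2,+0) = 1.170000; V(2,+1) = 0.000000; V(2,+2) = 0.000000
Backward induction: V(k, j) = exp(-r*dt) * [p_u * V(k+1, j+1) + p_m * V(k+1, j) + p_d * V(k+1, j-1)]
  V(1,-1) = exp(-r*dt) * [p_u*1.170000 + p_m*2.545588 + p_d*3.723036] = 2.538046
  V(1,+0) = exp(-r*dt) * [p_u*0.000000 + p_m*1.170000 + p_d*2.545588] = 1.230592
  V(1,+1) = exp(-r*dt) * [p_u*0.000000 + p_m*0.000000 + p_d*1.170000] = 0.207354
  V(0,+0) = exp(-r*dt) * [p_u*0.207354 + p_m*1.230592 + p_d*2.538046] = 1.301942


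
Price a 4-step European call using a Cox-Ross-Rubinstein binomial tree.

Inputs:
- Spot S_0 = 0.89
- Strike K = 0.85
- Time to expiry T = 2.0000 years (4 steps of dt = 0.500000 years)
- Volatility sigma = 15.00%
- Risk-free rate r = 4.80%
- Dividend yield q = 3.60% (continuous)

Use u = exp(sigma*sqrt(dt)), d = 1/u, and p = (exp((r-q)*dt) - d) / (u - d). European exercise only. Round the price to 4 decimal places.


dt = T/N = 0.500000
u = exp(sigma*sqrt(dt)) = 1.111895; d = 1/u = 0.899365
p = (exp((r-q)*dt) - d) / (u - d) = 0.501824
Discount per step: exp(-r*dt) = 0.976286
Stock lattice S(k, i) with i counting down-moves:
  k=0: S(0,0) = 0.8900
  k=1: S(1,0) = 0.9896; S(1,1) = 0.8004
  k=2: S(2,0) = 1.1003; S(2,1) = 0.8900; S(2,2) = 0.7199
  k=3: S(3,0) = 1.2234; S(3,1) = 0.9896; S(3,2) = 0.8004; S(3,3) = 0.6474
  k=4: S(4,0) = 1.3603; S(4,1) = 1.1003; S(4,2) = 0.8900; S(4,3) = 0.7199; S(4,4) = 0.5823
Terminal payoffs V(N, i) = max(S_T - K, 0):
  V(4,0) = 0.510334; V(4,1) = 0.250317; V(4,2) = 0.040000; V(4,3) = 0.000000; V(4,4) = 0.000000
Backward induction: V(k, i) = exp(-r*dt) * [p * V(k+1, i) + (1-p) * V(k+1, i+1)].
  V(3,0) = exp(-r*dt) * [p*0.510334 + (1-p)*0.250317] = 0.371769
  V(3,1) = exp(-r*dt) * [p*0.250317 + (1-p)*0.040000] = 0.142091
  V(3,2) = exp(-r*dt) * [p*0.040000 + (1-p)*0.000000] = 0.019597
  V(3,3) = exp(-r*dt) * [p*0.000000 + (1-p)*0.000000] = 0.000000
  V(2,0) = exp(-r*dt) * [p*0.371769 + (1-p)*0.142091] = 0.251246
  V(2,1) = exp(-r*dt) * [p*0.142091 + (1-p)*0.019597] = 0.079145
  V(2,2) = exp(-r*dt) * [p*0.019597 + (1-p)*0.000000] = 0.009601
  V(1,0) = exp(-r*dt) * [p*0.251246 + (1-p)*0.079145] = 0.161585
  V(1,1) = exp(-r*dt) * [p*0.079145 + (1-p)*0.009601] = 0.043445
  V(0,0) = exp(-r*dt) * [p*0.161585 + (1-p)*0.043445] = 0.100294

Answer: Price = V(0,0) = 0.1003


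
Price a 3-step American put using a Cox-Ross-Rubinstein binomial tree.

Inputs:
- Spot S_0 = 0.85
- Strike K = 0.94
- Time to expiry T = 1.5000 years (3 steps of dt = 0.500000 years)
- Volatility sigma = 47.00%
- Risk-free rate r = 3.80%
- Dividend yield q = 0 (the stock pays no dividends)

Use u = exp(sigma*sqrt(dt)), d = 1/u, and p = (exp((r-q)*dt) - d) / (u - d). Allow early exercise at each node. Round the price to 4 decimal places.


Answer: Price = V(0,0) = 0.2340

Derivation:
dt = T/N = 0.500000
u = exp(sigma*sqrt(dt)) = 1.394227; d = 1/u = 0.717243
p = (exp((r-q)*dt) - d) / (u - d) = 0.446005
Discount per step: exp(-r*dt) = 0.981179
Stock lattice S(k, i) with i counting down-moves:
  k=0: S(0,0) = 0.8500
  k=1: S(1,0) = 1.1851; S(1,1) = 0.6097
  k=2: S(2,0) = 1.6523; S(2,1) = 0.8500; S(2,2) = 0.4373
  k=3: S(3,0) = 2.3037; S(3,1) = 1.1851; S(3,2) = 0.6097; S(3,3) = 0.3136
Terminal payoffs V(N, i) = max(K - S_T, 0):
  V(3,0) = 0.000000; V(3,1) = 0.000000; V(3,2) = 0.330343; V(3,3) = 0.626369
Backward induction: V(k, i) = exp(-r*dt) * [p * V(k+1, i) + (1-p) * V(k+1, i+1)]; then take max(V_cont, immediate exercise) for American.
  V(2,0) = exp(-r*dt) * [p*0.000000 + (1-p)*0.000000] = 0.000000; exercise = 0.000000; V(2,0) = max -> 0.000000
  V(2,1) = exp(-r*dt) * [p*0.000000 + (1-p)*0.330343] = 0.179564; exercise = 0.090000; V(2,1) = max -> 0.179564
  V(2,2) = exp(-r*dt) * [p*0.330343 + (1-p)*0.626369] = 0.485036; exercise = 0.502728; V(2,2) = max -> 0.502728
  V(1,0) = exp(-r*dt) * [p*0.000000 + (1-p)*0.179564] = 0.097605; exercise = 0.000000; V(1,0) = max -> 0.097605
  V(1,1) = exp(-r*dt) * [p*0.179564 + (1-p)*0.502728] = 0.351846; exercise = 0.330343; V(1,1) = max -> 0.351846
  V(0,0) = exp(-r*dt) * [p*0.097605 + (1-p)*0.351846] = 0.233965; exercise = 0.090000; V(0,0) = max -> 0.233965
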